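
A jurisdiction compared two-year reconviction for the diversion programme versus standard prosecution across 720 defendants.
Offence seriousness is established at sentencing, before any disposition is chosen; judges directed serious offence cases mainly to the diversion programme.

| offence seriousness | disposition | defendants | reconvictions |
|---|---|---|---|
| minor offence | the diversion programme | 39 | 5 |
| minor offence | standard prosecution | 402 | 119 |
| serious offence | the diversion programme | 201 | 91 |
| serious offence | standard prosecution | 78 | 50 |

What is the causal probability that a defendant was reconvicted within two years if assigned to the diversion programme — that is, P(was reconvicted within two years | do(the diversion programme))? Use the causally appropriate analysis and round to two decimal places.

The stratified and pooled comparisons disagree (the diversion programme wins within each offence seriousness; standard prosecution wins overall), so the answer turns on the causal role of offence seriousness.
Offence seriousness is set before the disposition has any effect — it is not caused by the disposition — and it independently drives the outcome. That makes it a confounder, so the causal comparison is within offence seriousness levels.
Standardising the diversion programme to the population offence seriousness mix: 0.613·5/39 + 0.388·91/201 = 0.254.

0.25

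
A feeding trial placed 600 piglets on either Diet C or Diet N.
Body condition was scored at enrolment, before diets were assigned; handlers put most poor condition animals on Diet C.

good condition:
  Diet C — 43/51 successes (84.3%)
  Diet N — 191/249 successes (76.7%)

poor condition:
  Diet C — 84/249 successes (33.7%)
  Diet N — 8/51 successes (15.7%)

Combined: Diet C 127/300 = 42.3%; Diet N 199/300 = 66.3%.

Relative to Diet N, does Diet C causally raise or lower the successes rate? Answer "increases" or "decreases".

Starting body condition differs across diets for reasons unrelated to any effect of the diet itself, and it separately predicts the outcome — a classic confounder. We must compare within starting body condition levels.
Within each level — good condition: 84.3% vs 76.7%; poor condition: 33.7% vs 15.7% — Diet C is higher every time.

increases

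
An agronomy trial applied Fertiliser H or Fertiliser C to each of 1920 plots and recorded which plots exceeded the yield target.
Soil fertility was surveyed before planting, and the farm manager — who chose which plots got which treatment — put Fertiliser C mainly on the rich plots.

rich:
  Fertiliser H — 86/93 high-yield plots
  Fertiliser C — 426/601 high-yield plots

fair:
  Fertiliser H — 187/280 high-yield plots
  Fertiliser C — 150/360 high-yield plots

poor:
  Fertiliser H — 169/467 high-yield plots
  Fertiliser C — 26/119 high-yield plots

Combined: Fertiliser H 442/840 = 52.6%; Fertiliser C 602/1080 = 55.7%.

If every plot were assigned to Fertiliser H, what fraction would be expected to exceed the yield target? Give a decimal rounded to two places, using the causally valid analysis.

0.67

Nothing the fertiliser does changes soil fertility; the imbalance is an allocation artefact. With soil fertility also predicting the outcome, the pooled figure is confounded, and the within-stratum comparison is the causal one.
Standardising Fertiliser H to the population soil fertility mix: 0.361·86/93 + 0.333·187/280 + 0.305·169/467 = 0.667.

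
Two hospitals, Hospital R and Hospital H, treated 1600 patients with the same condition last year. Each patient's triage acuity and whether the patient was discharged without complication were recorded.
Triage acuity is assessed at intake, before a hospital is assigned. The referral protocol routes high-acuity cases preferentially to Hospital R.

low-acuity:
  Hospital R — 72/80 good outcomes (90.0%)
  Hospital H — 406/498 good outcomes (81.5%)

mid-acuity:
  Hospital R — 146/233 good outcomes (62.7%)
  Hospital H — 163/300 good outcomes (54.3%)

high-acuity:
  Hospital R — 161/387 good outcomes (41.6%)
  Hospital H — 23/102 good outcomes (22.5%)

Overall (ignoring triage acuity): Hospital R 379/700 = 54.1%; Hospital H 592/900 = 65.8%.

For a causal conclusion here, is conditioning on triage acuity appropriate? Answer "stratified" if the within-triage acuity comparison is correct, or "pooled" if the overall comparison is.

stratified

The triage acuity-specific comparison favours Hospital R throughout, but the pooled figures favour Hospital H. The question is whether to condition on triage acuity.
Triage acuity is set before the hospital has any effect — it is not caused by the hospital — and it independently drives the outcome. That makes it a confounder, so the causal comparison is within triage acuity levels.
Within each level — low-acuity: 90.0% vs 81.5%; mid-acuity: 62.7% vs 54.3%; high-acuity: 41.6% vs 22.5% — Hospital R is higher every time.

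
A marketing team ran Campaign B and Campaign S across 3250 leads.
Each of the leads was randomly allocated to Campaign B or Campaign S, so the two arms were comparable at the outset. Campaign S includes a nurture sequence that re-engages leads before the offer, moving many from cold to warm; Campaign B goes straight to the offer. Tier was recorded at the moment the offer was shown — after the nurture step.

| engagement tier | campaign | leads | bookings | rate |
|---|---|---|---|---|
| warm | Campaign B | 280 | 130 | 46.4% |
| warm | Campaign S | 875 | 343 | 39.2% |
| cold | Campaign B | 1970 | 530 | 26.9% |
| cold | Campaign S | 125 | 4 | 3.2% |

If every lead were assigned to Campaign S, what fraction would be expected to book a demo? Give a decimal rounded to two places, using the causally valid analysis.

Stratifying would compare campaigns among leads the campaigns themselves sorted into engagement tier groups — a form of selection on an intermediate. The unconditioned pooled rates give the total causal effect.
So P(outcome | do(Campaign S)) is just the pooled rate for Campaign S: 347/1000 = 0.347.

0.35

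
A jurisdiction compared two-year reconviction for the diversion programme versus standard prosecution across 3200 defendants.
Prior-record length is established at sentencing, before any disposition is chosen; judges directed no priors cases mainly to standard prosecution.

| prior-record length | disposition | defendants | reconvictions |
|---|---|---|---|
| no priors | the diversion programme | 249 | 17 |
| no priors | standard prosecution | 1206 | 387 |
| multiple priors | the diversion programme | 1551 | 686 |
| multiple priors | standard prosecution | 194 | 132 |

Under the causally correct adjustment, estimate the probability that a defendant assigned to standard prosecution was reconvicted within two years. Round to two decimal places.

0.52

the diversion programme is lower inside every prior-record length stratum but standard prosecution is lower in aggregate. Whether to stratify depends on how prior-record length relates to the disposition.
Nothing the disposition does changes prior-record length; the imbalance is an allocation artefact. With prior-record length also predicting the outcome, the pooled figure is confounded, and the within-stratum comparison is the causal one.
Standardising standard prosecution to the population prior-record length mix: 0.455·387/1206 + 0.545·132/194 = 0.517.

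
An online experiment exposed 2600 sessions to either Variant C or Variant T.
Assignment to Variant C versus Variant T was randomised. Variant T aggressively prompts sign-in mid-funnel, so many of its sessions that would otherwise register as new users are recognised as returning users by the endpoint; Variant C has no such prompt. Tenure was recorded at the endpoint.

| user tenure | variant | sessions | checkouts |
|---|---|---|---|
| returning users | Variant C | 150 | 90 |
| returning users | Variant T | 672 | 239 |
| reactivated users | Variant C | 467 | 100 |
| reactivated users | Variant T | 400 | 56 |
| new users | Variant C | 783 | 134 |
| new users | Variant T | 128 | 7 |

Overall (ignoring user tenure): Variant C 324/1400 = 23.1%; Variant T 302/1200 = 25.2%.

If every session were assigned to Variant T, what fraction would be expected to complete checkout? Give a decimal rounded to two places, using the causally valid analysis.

0.25

Variant C is higher inside every user tenure stratum but Variant T is higher in aggregate. Whether to stratify depends on how user tenure relates to the variant.
User tenure is recorded after the variant and is itself shifted by it — it sits on the causal path from variant to outcome. Conditioning on a mediator would strip out part of the effect we want; the pooled comparison gives the total causal effect.
So P(outcome | do(Variant T)) is just the pooled rate for Variant T: 302/1200 = 0.252.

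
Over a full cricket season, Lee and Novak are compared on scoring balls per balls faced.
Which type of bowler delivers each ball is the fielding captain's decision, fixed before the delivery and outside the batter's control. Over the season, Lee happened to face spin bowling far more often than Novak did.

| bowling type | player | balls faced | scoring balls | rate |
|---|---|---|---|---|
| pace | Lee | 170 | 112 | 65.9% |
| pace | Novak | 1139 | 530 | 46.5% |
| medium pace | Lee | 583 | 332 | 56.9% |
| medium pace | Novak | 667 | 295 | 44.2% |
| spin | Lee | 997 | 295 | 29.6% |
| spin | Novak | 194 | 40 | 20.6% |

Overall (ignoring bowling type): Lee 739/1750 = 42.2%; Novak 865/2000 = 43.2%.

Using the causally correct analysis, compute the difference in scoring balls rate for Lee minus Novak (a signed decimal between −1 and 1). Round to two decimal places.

The bowling type-specific comparison favours Lee throughout, but the pooled figures favour Novak. The question is whether to condition on bowling type.
Nothing the player does changes bowling type; the imbalance is an allocation artefact. With bowling type also predicting the outcome, the pooled figure is confounded, and the within-stratum comparison is the causal one.
Adjusting over the population distribution of bowling type: 0.349·(0.659−0.465) + 0.333·(0.569−0.442) + 0.318·(0.296−0.206) = +0.138.

+0.14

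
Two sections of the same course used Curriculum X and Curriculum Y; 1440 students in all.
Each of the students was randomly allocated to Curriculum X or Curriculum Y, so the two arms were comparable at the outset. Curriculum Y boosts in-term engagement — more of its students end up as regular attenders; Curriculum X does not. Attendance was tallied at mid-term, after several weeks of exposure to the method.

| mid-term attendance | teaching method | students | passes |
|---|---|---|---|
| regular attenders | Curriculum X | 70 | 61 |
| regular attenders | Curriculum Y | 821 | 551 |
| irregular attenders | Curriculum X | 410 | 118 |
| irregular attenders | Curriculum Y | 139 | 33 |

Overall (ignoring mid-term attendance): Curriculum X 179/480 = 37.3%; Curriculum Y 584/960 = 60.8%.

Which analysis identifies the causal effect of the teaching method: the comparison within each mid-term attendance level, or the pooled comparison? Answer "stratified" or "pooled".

pooled

The stratified and pooled comparisons disagree (Curriculum X wins within each mid-term attendance; Curriculum Y wins overall), so the answer turns on the causal role of mid-term attendance.
Mid-term attendance is downstream of the teaching method. One should not condition on a consequence of treatment, so the overall rates are the right comparison.
Pooled: Curriculum X 37.3% vs Curriculum Y 60.8%; Curriculum Y is higher overall.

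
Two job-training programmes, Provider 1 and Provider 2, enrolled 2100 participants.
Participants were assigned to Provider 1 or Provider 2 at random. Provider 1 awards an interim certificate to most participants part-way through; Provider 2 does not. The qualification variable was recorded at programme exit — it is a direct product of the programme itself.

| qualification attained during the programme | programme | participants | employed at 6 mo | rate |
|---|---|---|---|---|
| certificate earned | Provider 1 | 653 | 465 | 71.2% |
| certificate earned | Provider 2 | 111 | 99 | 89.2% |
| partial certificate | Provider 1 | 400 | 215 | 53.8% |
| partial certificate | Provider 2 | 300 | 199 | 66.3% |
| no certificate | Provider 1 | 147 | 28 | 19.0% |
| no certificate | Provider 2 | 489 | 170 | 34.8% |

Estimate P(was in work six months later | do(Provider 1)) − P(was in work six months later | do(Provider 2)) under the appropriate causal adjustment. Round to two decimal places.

+0.07

The stratified and pooled comparisons disagree (Provider 2 wins within each qualification attained during the programme; Provider 1 wins overall), so the answer turns on the causal role of qualification attained during the programme.
Qualification attained during the programme is downstream of the programme. One should not condition on a consequence of treatment, so the overall rates are the right comparison.
The causal difference is the pooled difference: 0.590 − 0.520 = +0.070.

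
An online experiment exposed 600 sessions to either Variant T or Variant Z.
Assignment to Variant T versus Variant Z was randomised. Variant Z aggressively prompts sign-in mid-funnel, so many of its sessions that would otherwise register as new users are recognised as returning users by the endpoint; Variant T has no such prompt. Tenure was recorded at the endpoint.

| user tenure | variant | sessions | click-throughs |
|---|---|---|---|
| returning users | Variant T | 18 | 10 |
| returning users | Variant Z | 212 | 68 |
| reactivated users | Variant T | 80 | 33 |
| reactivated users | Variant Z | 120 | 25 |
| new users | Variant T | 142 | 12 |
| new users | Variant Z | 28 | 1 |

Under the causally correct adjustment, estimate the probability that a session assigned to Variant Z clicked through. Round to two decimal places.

User tenure is recorded after the variant and is itself shifted by it — it sits on the causal path from variant to outcome. Conditioning on a mediator would strip out part of the effect we want; the pooled comparison gives the total causal effect.
So P(outcome | do(Variant Z)) is just the pooled rate for Variant Z: 94/360 = 0.261.

0.26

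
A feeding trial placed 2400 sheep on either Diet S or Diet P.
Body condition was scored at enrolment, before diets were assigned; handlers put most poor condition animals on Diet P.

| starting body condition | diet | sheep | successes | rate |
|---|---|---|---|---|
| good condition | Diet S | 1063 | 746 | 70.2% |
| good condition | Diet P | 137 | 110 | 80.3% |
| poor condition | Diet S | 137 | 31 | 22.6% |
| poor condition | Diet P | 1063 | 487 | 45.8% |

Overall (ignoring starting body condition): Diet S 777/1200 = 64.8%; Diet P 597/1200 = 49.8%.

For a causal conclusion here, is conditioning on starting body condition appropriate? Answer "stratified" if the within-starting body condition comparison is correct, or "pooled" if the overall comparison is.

Starting body condition satisfies the back-door criterion: it is not a descendant of the diet, and it blocks the spurious path from diet to outcome. Adjusting for it (i.e., using the within-starting body condition rates) gives the causal effect.
Within each level — good condition: 70.2% vs 80.3%; poor condition: 22.6% vs 45.8% — Diet P is higher every time.

stratified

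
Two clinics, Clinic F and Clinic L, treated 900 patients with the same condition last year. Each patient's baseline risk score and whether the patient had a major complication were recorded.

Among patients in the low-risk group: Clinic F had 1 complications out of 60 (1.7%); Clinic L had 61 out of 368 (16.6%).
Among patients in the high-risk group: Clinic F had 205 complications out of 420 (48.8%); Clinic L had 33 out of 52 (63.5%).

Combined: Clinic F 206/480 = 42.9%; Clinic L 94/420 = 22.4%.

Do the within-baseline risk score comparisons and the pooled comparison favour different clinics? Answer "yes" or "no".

yes

Within each baseline risk score level (low-risk 1.7% vs 16.6%; high-risk 48.8% vs 63.5%), Clinic F has the lower rate every time. Pooled: 42.9% vs 22.4% — Clinic L has the lower rate overall. The two comparisons disagree.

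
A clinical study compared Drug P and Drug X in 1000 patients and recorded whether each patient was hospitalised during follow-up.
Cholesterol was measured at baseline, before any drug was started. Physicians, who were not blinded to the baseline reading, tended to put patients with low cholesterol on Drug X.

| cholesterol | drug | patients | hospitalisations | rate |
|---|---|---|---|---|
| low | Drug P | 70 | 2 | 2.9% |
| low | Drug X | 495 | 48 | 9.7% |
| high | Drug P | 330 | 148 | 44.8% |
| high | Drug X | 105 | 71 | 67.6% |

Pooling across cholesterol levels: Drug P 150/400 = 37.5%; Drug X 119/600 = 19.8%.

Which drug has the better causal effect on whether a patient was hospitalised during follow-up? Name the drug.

Within every cholesterol level Drug P has the lower rate, yet pooled Drug X does — Simpson's reversal.
Cholesterol differs across drugs for reasons unrelated to any effect of the drug itself, and it separately predicts the outcome — a classic confounder. We must compare within cholesterol levels.
Within each level — low: 2.9% vs 9.7%; high: 44.8% vs 67.6% — Drug P is lower every time.

Drug P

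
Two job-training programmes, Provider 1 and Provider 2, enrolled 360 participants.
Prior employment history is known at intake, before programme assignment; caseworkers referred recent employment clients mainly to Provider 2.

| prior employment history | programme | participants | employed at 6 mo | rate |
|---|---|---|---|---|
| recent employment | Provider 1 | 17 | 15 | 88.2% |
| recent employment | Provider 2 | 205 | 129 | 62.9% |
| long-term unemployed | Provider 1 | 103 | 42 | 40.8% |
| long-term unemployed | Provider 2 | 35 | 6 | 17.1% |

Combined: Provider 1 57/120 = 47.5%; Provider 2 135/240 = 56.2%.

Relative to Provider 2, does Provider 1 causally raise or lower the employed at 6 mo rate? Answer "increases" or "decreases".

increases

Provider 1 is higher inside every prior employment history stratum but Provider 2 is higher in aggregate. Whether to stratify depends on how prior employment history relates to the programme.
Nothing the programme does changes prior employment history; the imbalance is an allocation artefact. With prior employment history also predicting the outcome, the pooled figure is confounded, and the within-stratum comparison is the causal one.
Within each level — recent employment: 88.2% vs 62.9%; long-term unemployed: 40.8% vs 17.1% — Provider 1 is higher every time.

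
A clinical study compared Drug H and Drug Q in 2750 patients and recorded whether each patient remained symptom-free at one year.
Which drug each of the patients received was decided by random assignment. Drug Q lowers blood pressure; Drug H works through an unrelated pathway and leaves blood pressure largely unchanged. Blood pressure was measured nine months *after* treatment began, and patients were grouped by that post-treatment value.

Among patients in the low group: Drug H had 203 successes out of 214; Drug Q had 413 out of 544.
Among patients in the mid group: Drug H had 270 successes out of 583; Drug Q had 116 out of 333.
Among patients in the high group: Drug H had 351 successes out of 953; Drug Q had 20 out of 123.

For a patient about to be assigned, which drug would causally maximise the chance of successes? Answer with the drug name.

Blood pressure here is a post-treatment variable shaped by the drug; conditioning on it would introduce bias rather than remove it. The overall comparison is the causal one.
Pooled: Drug H 47.1% vs Drug Q 54.9%; Drug Q is higher overall.

Drug Q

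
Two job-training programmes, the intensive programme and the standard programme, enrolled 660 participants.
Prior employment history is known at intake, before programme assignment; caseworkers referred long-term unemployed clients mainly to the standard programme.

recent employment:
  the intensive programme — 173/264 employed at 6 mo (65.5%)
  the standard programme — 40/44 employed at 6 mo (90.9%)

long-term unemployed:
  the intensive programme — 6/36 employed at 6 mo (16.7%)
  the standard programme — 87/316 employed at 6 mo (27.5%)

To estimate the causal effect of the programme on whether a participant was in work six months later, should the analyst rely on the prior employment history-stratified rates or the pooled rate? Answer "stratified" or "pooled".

Prior employment history satisfies the back-door criterion: it is not a descendant of the programme, and it blocks the spurious path from programme to outcome. Adjusting for it (i.e., using the within-prior employment history rates) gives the causal effect.
Within each level — recent employment: 65.5% vs 90.9%; long-term unemployed: 16.7% vs 27.5% — the standard programme is higher every time.

stratified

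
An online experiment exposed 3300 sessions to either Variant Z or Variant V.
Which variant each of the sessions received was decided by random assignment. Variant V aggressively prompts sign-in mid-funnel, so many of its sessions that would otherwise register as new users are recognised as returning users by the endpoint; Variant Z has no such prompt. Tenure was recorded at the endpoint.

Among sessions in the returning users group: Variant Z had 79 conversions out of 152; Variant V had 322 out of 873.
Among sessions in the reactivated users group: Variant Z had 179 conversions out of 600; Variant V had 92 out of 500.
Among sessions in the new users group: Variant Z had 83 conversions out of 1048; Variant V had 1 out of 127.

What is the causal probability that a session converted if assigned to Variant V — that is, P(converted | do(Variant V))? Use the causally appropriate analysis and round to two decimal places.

The distribution of user tenure is itself part of what the variant does — it is an intermediate outcome. Holding it fixed would remove that part of the effect; the total effect is the pooled difference.
So P(outcome | do(Variant V)) is just the pooled rate for Variant V: 415/1500 = 0.277.

0.28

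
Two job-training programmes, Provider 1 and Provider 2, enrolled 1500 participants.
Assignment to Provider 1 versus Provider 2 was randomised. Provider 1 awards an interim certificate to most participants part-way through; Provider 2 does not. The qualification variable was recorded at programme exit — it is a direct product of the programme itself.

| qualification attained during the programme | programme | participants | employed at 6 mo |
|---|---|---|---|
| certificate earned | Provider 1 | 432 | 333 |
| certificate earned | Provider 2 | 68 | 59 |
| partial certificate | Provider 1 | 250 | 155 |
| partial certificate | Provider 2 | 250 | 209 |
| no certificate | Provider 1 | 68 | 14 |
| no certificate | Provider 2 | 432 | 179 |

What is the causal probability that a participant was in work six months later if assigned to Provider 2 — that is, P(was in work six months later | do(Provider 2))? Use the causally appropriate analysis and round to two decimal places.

0.60

Qualification attained during the programme here is a post-treatment variable shaped by the programme; conditioning on it would introduce bias rather than remove it. The overall comparison is the causal one.
So P(outcome | do(Provider 2)) is just the pooled rate for Provider 2: 447/750 = 0.596.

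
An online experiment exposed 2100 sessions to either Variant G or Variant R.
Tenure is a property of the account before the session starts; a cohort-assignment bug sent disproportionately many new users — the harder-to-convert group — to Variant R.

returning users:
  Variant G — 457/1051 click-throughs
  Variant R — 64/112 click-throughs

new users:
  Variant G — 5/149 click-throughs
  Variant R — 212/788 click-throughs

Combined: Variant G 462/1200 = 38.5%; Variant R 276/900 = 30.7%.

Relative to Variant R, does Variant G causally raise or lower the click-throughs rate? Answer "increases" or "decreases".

The imbalance in user tenure arose from how sessions were allocated, not from anything the variant did; and user tenure independently affects the outcome. The pooled gap is confounded — condition on user tenure.
Within each level — returning users: 43.5% vs 57.1%; new users: 3.4% vs 26.9% — Variant R is higher every time.

decreases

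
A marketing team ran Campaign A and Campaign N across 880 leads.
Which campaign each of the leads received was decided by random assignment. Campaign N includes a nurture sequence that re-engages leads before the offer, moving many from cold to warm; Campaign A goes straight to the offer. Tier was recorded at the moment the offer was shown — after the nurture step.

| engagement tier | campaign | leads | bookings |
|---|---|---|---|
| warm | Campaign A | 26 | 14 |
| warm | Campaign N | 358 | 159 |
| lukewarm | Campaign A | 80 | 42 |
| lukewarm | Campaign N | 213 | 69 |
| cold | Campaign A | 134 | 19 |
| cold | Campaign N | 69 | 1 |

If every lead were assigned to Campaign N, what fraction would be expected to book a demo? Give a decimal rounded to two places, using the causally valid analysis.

Because the campaign influences engagement tier, engagement tier is a post-treatment mediator, not a confounder. Stratifying on it would bias the estimate; the causal effect is the crude pooled difference.
So P(outcome | do(Campaign N)) is just the pooled rate for Campaign N: 229/640 = 0.358.

0.36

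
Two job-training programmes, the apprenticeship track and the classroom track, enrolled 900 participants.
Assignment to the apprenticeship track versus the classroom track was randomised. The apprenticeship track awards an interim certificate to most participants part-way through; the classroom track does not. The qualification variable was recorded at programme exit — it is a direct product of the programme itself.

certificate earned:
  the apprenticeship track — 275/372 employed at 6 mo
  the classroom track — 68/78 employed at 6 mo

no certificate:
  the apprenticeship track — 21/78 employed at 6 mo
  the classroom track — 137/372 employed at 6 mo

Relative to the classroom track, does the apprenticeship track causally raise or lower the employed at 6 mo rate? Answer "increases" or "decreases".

Stratifying would compare programmes among participants the programmes themselves sorted into qualification attained during the programme groups — a form of selection on an intermediate. The unconditioned pooled rates give the total causal effect.
Pooled: the apprenticeship track 65.8% vs the classroom track 45.6%; the apprenticeship track is higher overall.

increases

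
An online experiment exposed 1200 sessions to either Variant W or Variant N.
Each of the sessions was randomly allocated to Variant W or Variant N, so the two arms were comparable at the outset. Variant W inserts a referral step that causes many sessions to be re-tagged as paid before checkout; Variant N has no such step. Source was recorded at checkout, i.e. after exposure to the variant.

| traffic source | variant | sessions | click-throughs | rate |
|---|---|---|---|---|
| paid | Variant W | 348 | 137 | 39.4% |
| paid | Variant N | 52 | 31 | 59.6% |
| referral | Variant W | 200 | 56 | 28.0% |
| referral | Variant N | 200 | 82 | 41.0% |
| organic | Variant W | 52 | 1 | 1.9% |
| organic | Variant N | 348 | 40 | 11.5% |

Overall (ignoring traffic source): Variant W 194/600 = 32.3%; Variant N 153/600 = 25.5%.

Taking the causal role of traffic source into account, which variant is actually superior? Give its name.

The distribution of traffic source is itself part of what the variant does — it is an intermediate outcome. Holding it fixed would remove that part of the effect; the total effect is the pooled difference.
Pooled: Variant W 32.3% vs Variant N 25.5%; Variant W is higher overall.

Variant W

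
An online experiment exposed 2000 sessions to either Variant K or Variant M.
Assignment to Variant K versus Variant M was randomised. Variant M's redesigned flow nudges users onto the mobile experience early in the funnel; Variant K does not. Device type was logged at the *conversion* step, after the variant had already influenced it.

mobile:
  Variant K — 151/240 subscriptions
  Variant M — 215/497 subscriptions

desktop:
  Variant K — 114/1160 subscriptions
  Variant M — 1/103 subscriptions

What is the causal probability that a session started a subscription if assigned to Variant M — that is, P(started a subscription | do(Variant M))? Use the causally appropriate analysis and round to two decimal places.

The device type-specific comparison favours Variant K throughout, but the pooled figures favour Variant M. The question is whether to condition on device type.
The distribution of device type is itself part of what the variant does — it is an intermediate outcome. Holding it fixed would remove that part of the effect; the total effect is the pooled difference.
So P(outcome | do(Variant M)) is just the pooled rate for Variant M: 216/600 = 0.360.

0.36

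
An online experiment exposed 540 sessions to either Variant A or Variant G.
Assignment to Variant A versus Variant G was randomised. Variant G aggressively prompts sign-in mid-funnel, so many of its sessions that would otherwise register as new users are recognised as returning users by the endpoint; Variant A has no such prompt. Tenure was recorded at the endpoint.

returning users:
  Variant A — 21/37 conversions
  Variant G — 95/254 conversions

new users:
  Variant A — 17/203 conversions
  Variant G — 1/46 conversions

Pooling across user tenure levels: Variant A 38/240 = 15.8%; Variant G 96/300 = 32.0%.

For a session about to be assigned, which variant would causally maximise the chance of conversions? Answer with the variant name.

Variant A is higher inside every user tenure stratum but Variant G is higher in aggregate. Whether to stratify depends on how user tenure relates to the variant.
User tenure is recorded after the variant and is itself shifted by it — it sits on the causal path from variant to outcome. Conditioning on a mediator would strip out part of the effect we want; the pooled comparison gives the total causal effect.
Pooled: Variant A 15.8% vs Variant G 32.0%; Variant G is higher overall.

Variant G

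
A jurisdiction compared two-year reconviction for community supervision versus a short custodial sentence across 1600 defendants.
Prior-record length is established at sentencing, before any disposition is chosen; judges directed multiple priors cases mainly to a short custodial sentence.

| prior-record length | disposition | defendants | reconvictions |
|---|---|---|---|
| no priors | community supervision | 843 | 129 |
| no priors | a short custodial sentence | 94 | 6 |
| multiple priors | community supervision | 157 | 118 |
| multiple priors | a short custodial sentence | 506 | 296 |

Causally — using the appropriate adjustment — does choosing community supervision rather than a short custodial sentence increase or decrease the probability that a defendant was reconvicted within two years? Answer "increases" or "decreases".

increases

a short custodial sentence is lower inside every prior-record length stratum but community supervision is lower in aggregate. Whether to stratify depends on how prior-record length relates to the disposition.
Since prior-record length is a pre-existing factor (not a product of the disposition) and it affects the outcome on its own, it is a confounder. The stratified rates, not the pooled rate, identify the causal effect.
Within each level — no priors: 15.3% vs 6.4%; multiple priors: 75.2% vs 58.5% — a short custodial sentence is lower every time.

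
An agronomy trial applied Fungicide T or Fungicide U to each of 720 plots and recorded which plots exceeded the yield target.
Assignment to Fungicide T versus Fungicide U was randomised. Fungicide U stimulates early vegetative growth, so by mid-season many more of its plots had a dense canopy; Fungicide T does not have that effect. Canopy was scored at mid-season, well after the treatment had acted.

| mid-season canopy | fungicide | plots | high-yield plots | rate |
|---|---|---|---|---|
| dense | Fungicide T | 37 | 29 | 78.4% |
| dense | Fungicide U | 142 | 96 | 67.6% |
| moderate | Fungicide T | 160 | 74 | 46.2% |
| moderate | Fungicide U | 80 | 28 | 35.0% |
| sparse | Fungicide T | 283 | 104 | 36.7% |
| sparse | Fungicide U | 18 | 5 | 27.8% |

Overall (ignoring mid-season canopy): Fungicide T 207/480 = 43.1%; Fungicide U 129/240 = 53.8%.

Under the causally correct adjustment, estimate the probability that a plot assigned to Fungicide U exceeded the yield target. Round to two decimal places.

The stratified and pooled comparisons disagree (Fungicide T wins within each mid-season canopy; Fungicide U wins overall), so the answer turns on the causal role of mid-season canopy.
The distribution of mid-season canopy is itself part of what the fungicide does — it is an intermediate outcome. Holding it fixed would remove that part of the effect; the total effect is the pooled difference.
So P(outcome | do(Fungicide U)) is just the pooled rate for Fungicide U: 129/240 = 0.537.

0.54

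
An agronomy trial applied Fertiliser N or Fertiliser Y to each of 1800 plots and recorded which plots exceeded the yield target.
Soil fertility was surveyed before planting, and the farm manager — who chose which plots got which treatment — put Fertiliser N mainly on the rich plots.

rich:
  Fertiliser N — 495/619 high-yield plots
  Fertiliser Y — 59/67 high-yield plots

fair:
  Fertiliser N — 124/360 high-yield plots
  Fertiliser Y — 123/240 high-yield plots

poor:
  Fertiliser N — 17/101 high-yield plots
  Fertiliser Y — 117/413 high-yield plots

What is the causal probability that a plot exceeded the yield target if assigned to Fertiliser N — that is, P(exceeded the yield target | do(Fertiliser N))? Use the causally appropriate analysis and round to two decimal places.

The stratified and pooled comparisons disagree (Fertiliser Y wins within each soil fertility; Fertiliser N wins overall), so the answer turns on the causal role of soil fertility.
Soil fertility differs across fertilisers for reasons unrelated to any effect of the fertiliser itself, and it separately predicts the outcome — a classic confounder. We must compare within soil fertility levels.
Standardising Fertiliser N to the population soil fertility mix: 0.381·495/619 + 0.333·124/360 + 0.286·17/101 = 0.468.

0.47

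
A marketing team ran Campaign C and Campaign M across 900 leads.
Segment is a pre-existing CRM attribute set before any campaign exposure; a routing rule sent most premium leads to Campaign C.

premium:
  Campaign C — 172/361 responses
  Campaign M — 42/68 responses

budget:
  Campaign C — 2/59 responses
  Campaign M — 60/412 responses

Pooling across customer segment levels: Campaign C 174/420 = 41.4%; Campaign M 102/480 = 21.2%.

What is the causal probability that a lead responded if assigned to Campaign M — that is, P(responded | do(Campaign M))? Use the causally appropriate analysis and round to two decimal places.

Customer segment differs across campaigns for reasons unrelated to any effect of the campaign itself, and it separately predicts the outcome — a classic confounder. We must compare within customer segment levels.
Standardising Campaign M to the population customer segment mix: 0.477·42/68 + 0.523·60/412 = 0.371.

0.37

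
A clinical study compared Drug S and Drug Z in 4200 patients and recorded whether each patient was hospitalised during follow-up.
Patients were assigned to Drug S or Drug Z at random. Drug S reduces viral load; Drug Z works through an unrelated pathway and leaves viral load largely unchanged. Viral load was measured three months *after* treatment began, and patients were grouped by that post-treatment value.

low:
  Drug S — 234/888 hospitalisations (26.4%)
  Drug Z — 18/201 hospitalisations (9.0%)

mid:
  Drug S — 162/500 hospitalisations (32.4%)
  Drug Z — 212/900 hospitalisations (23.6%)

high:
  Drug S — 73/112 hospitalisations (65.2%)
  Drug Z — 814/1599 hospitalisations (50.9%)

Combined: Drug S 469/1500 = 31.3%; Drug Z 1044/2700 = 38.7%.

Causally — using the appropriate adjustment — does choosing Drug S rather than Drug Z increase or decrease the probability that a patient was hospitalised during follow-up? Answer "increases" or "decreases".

decreases

Drug Z is lower inside every viral load stratum but Drug S is lower in aggregate. Whether to stratify depends on how viral load relates to the drug.
Because the drug influences viral load, viral load is a post-treatment mediator, not a confounder. Stratifying on it would bias the estimate; the causal effect is the crude pooled difference.
Pooled: Drug S 31.3% vs Drug Z 38.7%; Drug S is lower overall.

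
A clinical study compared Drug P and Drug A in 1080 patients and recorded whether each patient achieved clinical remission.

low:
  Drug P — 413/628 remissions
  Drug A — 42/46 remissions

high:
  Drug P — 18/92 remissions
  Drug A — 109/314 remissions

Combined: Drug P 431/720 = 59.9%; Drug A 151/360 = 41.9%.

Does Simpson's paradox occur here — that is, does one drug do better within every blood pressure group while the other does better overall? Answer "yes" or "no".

yes

Within each blood pressure level (low 65.8% vs 91.3%; high 19.6% vs 34.7%), Drug A has the higher rate every time. Pooled: 59.9% vs 41.9% — Drug P has the higher rate overall. The two comparisons disagree.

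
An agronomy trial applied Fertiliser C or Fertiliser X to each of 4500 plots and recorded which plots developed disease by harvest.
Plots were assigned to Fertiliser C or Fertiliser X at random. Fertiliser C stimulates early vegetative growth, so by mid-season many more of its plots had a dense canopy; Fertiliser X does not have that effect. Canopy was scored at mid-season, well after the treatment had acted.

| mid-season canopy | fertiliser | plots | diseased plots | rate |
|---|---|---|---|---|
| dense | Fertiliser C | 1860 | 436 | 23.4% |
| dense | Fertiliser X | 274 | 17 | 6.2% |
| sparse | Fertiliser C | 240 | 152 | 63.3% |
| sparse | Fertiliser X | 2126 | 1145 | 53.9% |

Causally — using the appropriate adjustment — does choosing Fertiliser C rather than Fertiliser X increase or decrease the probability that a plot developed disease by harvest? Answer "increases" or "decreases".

decreases

Mid-season canopy is recorded after the fertiliser and is itself shifted by it — it sits on the causal path from fertiliser to outcome. Conditioning on a mediator would strip out part of the effect we want; the pooled comparison gives the total causal effect.
Pooled: Fertiliser C 28.0% vs Fertiliser X 48.4%; Fertiliser C is lower overall.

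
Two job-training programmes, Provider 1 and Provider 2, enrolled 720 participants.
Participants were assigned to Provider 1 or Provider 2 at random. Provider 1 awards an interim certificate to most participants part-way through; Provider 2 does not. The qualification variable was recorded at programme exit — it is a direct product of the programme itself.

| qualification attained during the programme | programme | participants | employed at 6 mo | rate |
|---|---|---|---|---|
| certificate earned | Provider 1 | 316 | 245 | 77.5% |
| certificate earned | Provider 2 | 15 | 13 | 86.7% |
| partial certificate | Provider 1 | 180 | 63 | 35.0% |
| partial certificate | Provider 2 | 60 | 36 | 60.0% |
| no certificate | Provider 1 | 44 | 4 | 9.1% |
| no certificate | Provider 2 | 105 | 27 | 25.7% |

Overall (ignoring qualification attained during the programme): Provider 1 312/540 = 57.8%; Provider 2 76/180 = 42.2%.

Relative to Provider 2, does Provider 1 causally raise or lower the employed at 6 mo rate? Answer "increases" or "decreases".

increases

The stratified and pooled comparisons disagree (Provider 2 wins within each qualification attained during the programme; Provider 1 wins overall), so the answer turns on the causal role of qualification attained during the programme.
Stratifying would compare programmes among participants the programmes themselves sorted into qualification attained during the programme groups — a form of selection on an intermediate. The unconditioned pooled rates give the total causal effect.
Pooled: Provider 1 57.8% vs Provider 2 42.2%; Provider 1 is higher overall.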